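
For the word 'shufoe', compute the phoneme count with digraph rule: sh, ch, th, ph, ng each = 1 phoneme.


Parsing 'shufoe' greedily, digraphs first:
  'sh' -> digraph (1 consonant phoneme) (phonemes so far: 1)
  'u' -> vowel phoneme (phonemes so far: 2)
  'f' -> consonant phoneme (phonemes so far: 3)
  'o' -> vowel phoneme (phonemes so far: 4)
  'e' -> vowel phoneme (phonemes so far: 5)
Total phonemes: 5

5


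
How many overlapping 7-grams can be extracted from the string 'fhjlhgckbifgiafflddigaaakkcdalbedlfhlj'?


String 'fhjlhgckbifgiafflddigaaakkcdalbedlfhlj' has length L = 38.
Number of overlapping n-grams = L - n + 1
Substituting: 38 - 7 + 1 = 32

32


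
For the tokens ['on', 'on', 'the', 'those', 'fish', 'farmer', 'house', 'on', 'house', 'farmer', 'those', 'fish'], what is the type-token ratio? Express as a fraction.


Tokens: 12
Unique types: ('farmer', 'fish', 'house', 'on', 'the', 'those') = 6
TTR = 6/12
Simplify: divide both by 6 -> 1/2
TTR = 1/2

1/2


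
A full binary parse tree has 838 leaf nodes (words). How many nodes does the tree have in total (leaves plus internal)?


Leaf nodes (terminals): 838
Internal nodes = n - 1 = 838 - 1 = 837
Total = leaves + internal = 838 + 837 = 1675

1675


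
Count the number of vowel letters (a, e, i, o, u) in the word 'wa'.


Scanning each character of 'wa':
  Position 1: 'w' -> consonant (running count: 0)
  Position 2: 'a' -> vowel (running count: 1)
Total vowels: 1

1


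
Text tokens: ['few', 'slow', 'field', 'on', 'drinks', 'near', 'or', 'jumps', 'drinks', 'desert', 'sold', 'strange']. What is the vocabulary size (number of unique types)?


Listing all tokens and tracking unique types:
  Token 1: 'few' -> NEW (unique so far: 1)
  Token 2: 'slow' -> NEW (unique so far: 2)
  Token 3: 'field' -> NEW (unique so far: 3)
  Token 4: 'on' -> NEW (unique so far: 4)
  Token 5: 'drinks' -> NEW (unique so far: 5)
  Token 6: 'near' -> NEW (unique so far: 6)
  Token 7: 'or' -> NEW (unique so far: 7)
  Token 8: 'jumps' -> NEW (unique so far: 8)
  Token 9: 'drinks' -> duplicate (unique so far: 8)
  Token 10: 'desert' -> NEW (unique so far: 9)
  Token 11: 'sold' -> NEW (unique so far: 10)
  Token 12: 'strange' -> NEW (unique so far: 11)
Unique types: ('desert', 'drinks', 'few', 'field', 'jumps', 'near', 'on', 'or', 'slow', 'sold', 'strange')
Vocabulary size: 11

11


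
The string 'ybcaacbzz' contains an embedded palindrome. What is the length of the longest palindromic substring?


Scanning 'ybcaacbzz' for palindromic substrings.
Substring at positions 1-6: 'bcaacb'.
Check: reverse('bcaacb') = 'bcaacb' -> palindrome confirmed.
Neighbouring characters ('y' / 'z') break symmetry, so it cannot extend further.
No longer palindromic substring exists; longest length = 6

6


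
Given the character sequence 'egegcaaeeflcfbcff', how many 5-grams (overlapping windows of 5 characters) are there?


String 'egegcaaeeflcfbcff' has length L = 17.
Number of overlapping n-grams = L - n + 1
Substituting: 17 - 5 + 1 = 13

13


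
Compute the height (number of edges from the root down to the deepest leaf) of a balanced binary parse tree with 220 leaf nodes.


In a balanced binary tree with n leaves the deepest leaf is ceil(log2(n)) edges below the root.
log2(220) = 7.7814
ceil(7.7814) = 8
height (edges) = 8

8


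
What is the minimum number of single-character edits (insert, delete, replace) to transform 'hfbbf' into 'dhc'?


Building DP table for s1='hfbbf' (len 5) and s2='dhc' (len 3):
       d  h  c
    0  1  2  3
  h 1  1  1  2
  f 2  2  2  2
  b 3  3  3  3
  b 4  4  4  4
  f 5  5  5  5
Edit distance = dp[5][3] = 5

5


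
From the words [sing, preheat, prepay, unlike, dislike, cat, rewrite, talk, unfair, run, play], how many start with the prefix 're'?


Checking each word for prefix 're':
  'sing' -> no (count: 0)
  'preheat' -> no (count: 0)
  'prepay' -> no (count: 0)
  'unlike' -> no (count: 0)
  'dislike' -> no (count: 0)
  'cat' -> no (count: 0)
  'rewrite' -> YES, starts with 're' (count: 1)
  'talk' -> no (count: 1)
  'unfair' -> no (count: 1)
  'run' -> no (count: 1)
  'play' -> no (count: 1)
Total with prefix 're': 1

1


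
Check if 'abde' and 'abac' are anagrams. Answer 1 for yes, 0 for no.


Sort characters of 'abde': 'abde'
Sort characters of 'abac': 'aabc'
Sorted forms differ -> they are NOT anagrams
Result: 0

0


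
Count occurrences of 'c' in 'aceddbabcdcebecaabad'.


Scanning 'aceddbabcdcebecaabad' for 'c':
  Position 1: 'c' -> MATCH (count: 1)
  Position 8: 'c' -> MATCH (count: 2)
  Position 10: 'c' -> MATCH (count: 3)
  Position 14: 'c' -> MATCH (count: 4)
Total occurrences of 'c': 4

4


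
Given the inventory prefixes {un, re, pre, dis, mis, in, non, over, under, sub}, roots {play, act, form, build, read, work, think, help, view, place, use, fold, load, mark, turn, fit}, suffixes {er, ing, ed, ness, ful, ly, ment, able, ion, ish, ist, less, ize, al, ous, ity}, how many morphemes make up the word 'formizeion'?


Segmenting 'formizeion' against the inventory:
  'form' -> root (morpheme 1)
  'ize' -> suffix (morpheme 2)
  'ion' -> suffix (morpheme 3)
Total morphemes: 3

3


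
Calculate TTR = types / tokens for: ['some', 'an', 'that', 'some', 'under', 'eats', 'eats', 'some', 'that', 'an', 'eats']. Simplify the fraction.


Tokens: 11
Unique types: ('an', 'eats', 'some', 'that', 'under') = 5
TTR = 5/11
Already in lowest terms.

5/11


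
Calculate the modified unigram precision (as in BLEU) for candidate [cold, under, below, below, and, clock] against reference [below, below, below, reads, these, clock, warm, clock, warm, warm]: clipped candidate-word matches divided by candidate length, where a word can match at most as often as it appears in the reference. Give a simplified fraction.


Reference word counts: {'below': 3, 'clock': 2, 'reads': 1, 'these': 1, 'warm': 3}
Checking each candidate word (with clipping):
  'cold' -> not in reference -> no match (matches: 0)
  'under' -> not in reference -> no match (matches: 0)
  'below' -> in reference (ref count 3, used 1/3) -> match (matches: 1)
  'below' -> in reference (ref count 3, used 2/3) -> match (matches: 2)
  'and' -> not in reference -> no match (matches: 2)
  'clock' -> in reference (ref count 2, used 1/2) -> match (matches: 3)
Clipped matches: 3, Candidate length: 6
Precision = 3/6 = 1/2

1/2


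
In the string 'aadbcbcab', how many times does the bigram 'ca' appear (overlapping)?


Scanning 'aadbcbcab' for bigram 'ca':
  Position 0: 'aa' -> no
  Position 1: 'ad' -> no
  Position 2: 'db' -> no
  Position 3: 'bc' -> no
  Position 4: 'cb' -> no
  Position 5: 'bc' -> no
  Position 6: 'ca' -> MATCH
  Position 7: 'ab' -> no
Total matches: 1

1


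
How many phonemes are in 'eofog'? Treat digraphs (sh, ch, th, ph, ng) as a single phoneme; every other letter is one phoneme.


Parsing 'eofog' greedily, digraphs first:
  'e' -> vowel phoneme (phonemes so far: 1)
  'o' -> vowel phoneme (phonemes so far: 2)
  'f' -> consonant phoneme (phonemes so far: 3)
  'o' -> vowel phoneme (phonemes so far: 4)
  'g' -> consonant phoneme (phonemes so far: 5)
Total phonemes: 5

5


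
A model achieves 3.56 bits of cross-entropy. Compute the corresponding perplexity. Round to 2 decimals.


Perplexity formula: PP = 2^H
H = 3.56
PP = 2^3.56
Decompose: 2^3.56 = 2^3 * 2^0.56
2^3 = 8, 2^0.56 ~ 1.4742692
PP ~ 8 * 1.4742692 = 11.7941536
Rounded to 2 decimals: 11.79

11.79


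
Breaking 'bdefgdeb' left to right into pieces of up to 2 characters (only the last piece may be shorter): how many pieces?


'bdefgdeb' has 8 characters.
Chunking with max size 2:
  Chunk 1: 'bd' (positions 0-1)
  Chunk 2: 'ef' (positions 2-3)
  Chunk 3: 'gd' (positions 4-5)
  Chunk 4: 'eb' (positions 6-7)
Total chunks: ceil(8 / 2) = 4

4


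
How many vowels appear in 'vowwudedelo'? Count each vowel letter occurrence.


Scanning each character of 'vowwudedelo':
  Position 1: 'v' -> consonant (running count: 0)
  Position 2: 'o' -> vowel (running count: 1)
  Position 3: 'w' -> consonant (running count: 1)
  Position 4: 'w' -> consonant (running count: 1)
  Position 5: 'u' -> vowel (running count: 2)
  Position 6: 'd' -> consonant (running count: 2)
  Position 7: 'e' -> vowel (running count: 3)
  Position 8: 'd' -> consonant (running count: 3)
  Position 9: 'e' -> vowel (running count: 4)
  Position 10: 'l' -> consonant (running count: 4)
  Position 11: 'o' -> vowel (running count: 5)
Total vowels: 5

5


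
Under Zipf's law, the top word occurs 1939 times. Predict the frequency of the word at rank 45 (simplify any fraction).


Zipf's law: freq(rank) = f1 / rank
f1 = 1939, rank = 45
freq = 1939 / 45
GCD(1939, 45) = 1
Simplified: 1939/45

1939/45


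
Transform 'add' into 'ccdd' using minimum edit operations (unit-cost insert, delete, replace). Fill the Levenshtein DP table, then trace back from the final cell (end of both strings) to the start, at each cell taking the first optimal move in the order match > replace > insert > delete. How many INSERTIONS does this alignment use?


Edit distance = 2. Backtracking from cell (3, 4) with preference match > replace > insert > delete,
then listing the resulting alignment 'add' -> 'ccdd' left to right:
  Step 1: insert 'c' [insertion #1]
  Step 2: replace a->c
  Step 3: keep 'd'
  Step 4: keep 'd'
Total insertions: 1

1


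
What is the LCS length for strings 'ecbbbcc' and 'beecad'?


DP table for LCS of 'ecbbbcc' and 'beecad':
       b  e  e  c  a  d
    0  0  0  0  0  0  0
  e 0  0  1  1  1  1  1
  c 0  0  1  1  2  2  2
  b 0  1  1  1  2  2  2
  b 0  1  1  1  2  2  2
  b 0  1  1  1  2  2  2
  c 0  1  1  1  2  2  2
  c 0  1  1  1  2  2  2
LCS: 'ec'
LCS length = 2

2


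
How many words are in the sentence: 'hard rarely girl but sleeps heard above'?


Counting words by splitting on spaces:
  Word 1: 'hard'
  Word 2: 'rarely'
  Word 3: 'girl'
  Word 4: 'but'
  Word 5: 'sleeps'
  Word 6: 'heard'
  Word 7: 'above'
Total words: 7

7


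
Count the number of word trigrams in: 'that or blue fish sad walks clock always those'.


Word trigrams from [9] words:
  Trigram 1: (that or blue)
  Trigram 2: (or blue fish)
  Trigram 3: (blue fish sad)
  Trigram 4: (fish sad walks)
  Trigram 5: (sad walks clock)
  Trigram 6: (walks clock always)
  Trigram 7: (clock always those)
Total word trigrams: 9 - 2 = 7

7


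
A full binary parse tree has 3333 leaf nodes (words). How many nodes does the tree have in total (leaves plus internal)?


Leaf nodes (terminals): 3333
Internal nodes = n - 1 = 3333 - 1 = 3332
Total = leaves + internal = 3333 + 3332 = 6665

6665


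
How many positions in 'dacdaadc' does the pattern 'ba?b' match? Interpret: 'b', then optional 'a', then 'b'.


Pattern: ba?b means 'b', then optional 'a', then 'b'.
Scanning 'dacdaadc' position-by-position:
  Pos 0: window 'dac' -> no
  Pos 1: window 'acd' -> no
  Pos 2: window 'cda' -> no
  Pos 3: window 'daa' -> no
  Pos 4: window 'aad' -> no
  Pos 5: window 'adc' -> no
  Pos 6: window 'dc' -> no
  Pos 7: window 'c' -> no
Total matches: 0

0


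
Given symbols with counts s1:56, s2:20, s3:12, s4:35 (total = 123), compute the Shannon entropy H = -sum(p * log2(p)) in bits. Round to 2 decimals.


Computing entropy H = -sum(p_i * log2(p_i)):
  s1: p = 56/123 = 0.4553, -p*log2(p) = 0.5168
  s2: p = 20/123 = 0.1626, -p*log2(p) = 0.4261
  s3: p = 12/123 = 0.0976, -p*log2(p) = 0.3276
  s4: p = 35/123 = 0.2846, -p*log2(p) = 0.5160
H = sum of terms = 1.7865
Rounded to 2 decimals: 1.79

1.79


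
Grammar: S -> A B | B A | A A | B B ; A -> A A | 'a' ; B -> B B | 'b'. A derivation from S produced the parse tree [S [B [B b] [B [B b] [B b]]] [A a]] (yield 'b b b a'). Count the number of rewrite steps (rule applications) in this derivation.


Every bracketed nonterminal node [X ...] in the tree is produced by exactly one rule application.
Reading the tree off as a leftmost derivation:
  Step 1: S  =>  B A   (applied S -> B A)
  Step 2: B A  =>  B B A   (applied B -> B B)
  Step 3: B B A  =>  b B A   (applied B -> b)
  Step 4: b B A  =>  b B B A   (applied B -> B B)
  Step 5: b B B A  =>  b b B A   (applied B -> b)
  Step 6: b b B A  =>  b b b A   (applied B -> b)
  Step 7: b b b A  =>  b b b a   (applied A -> a)
Final yield: b b b a
Total rewrite steps: 7

7


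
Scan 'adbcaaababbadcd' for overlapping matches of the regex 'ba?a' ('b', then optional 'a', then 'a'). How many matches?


Pattern: ba?a means 'b', then optional 'a', then 'a'.
Scanning 'adbcaaababbadcd' position-by-position:
  Pos 0: window 'adb' -> no
  Pos 1: window 'dbc' -> no
  Pos 2: window 'bca' -> no
  Pos 3: window 'caa' -> no
  Pos 4: window 'aaa' -> no
  Pos 5: window 'aab' -> no
  Pos 6: window 'aba' -> no
  Pos 7: window 'bab' -> MATCH
  Pos 8: window 'abb' -> no
  Pos 9: window 'bba' -> no
  Pos 10: window 'bad' -> MATCH
  Pos 11: window 'adc' -> no
  Pos 12: window 'dcd' -> no
  Pos 13: window 'cd' -> no
  Pos 14: window 'd' -> no
Total matches: 2

2


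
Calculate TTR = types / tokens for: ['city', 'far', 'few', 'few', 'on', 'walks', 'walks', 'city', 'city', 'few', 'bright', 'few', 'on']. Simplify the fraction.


Tokens: 13
Unique types: ('bright', 'city', 'far', 'few', 'on', 'walks') = 6
TTR = 6/13
Already in lowest terms.

6/13


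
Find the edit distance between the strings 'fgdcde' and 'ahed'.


Building DP table for s1='fgdcde' (len 6) and s2='ahed' (len 4):
       a  h  e  d
    0  1  2  3  4
  f 1  1  2  3  4
  g 2  2  2  3  4
  d 3  3  3  3  3
  c 4  4  4  4  4
  d 5  5  5  5  4
  e 6  6  6  5  5
Edit distance = dp[6][4] = 5

5


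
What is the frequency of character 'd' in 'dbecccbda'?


Scanning 'dbecccbda' for 'd':
  Position 0: 'd' -> MATCH (count: 1)
  Position 7: 'd' -> MATCH (count: 2)
Total occurrences of 'd': 2

2


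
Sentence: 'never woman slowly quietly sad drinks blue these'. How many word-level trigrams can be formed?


Word trigrams from [8] words:
  Trigram 1: (never woman slowly)
  Trigram 2: (woman slowly quietly)
  Trigram 3: (slowly quietly sad)
  Trigram 4: (quietly sad drinks)
  Trigram 5: (sad drinks blue)
  Trigram 6: (drinks blue these)
Total word trigrams: 8 - 2 = 6

6


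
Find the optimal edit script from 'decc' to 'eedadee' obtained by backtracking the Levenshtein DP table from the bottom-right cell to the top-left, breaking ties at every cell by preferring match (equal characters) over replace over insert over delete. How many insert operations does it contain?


Edit distance = 6. Backtracking from cell (4, 7) with preference match > replace > insert > delete,
then listing the resulting alignment 'decc' -> 'eedadee' left to right:
  Step 1: insert 'e' [insertion #1]
  Step 2: insert 'e' [insertion #2]
  Step 3: keep 'd'
  Step 4: insert 'a' [insertion #3]
  Step 5: replace e->d
  Step 6: replace c->e
  Step 7: replace c->e
Total insertions: 3

3


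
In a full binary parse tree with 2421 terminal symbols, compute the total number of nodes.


Leaf nodes (terminals): 2421
Internal nodes = n - 1 = 2421 - 1 = 2420
Total = leaves + internal = 2421 + 2420 = 4841

4841


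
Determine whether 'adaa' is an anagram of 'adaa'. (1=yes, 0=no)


Sort characters of 'adaa': 'aaad'
Sort characters of 'adaa': 'aaad'
Sorted forms match -> they ARE anagrams
Result: 1

1


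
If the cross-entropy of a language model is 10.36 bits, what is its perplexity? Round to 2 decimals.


Perplexity formula: PP = 2^H
H = 10.36
PP = 2^10.36
Decompose: 2^10.36 = 2^10 * 2^0.36
2^10 = 1024, 2^0.36 ~ 1.2834259
PP ~ 1024 * 1.2834259 = 1314.2281216
Rounded to 2 decimals: 1314.23

1314.23


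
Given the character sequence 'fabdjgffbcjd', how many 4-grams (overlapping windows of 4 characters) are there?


String 'fabdjgffbcjd' has length L = 12.
Number of overlapping n-grams = L - n + 1
Substituting: 12 - 4 + 1 = 9

9


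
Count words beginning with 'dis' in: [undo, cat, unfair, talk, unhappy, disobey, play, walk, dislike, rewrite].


Checking each word for prefix 'dis':
  'undo' -> no (count: 0)
  'cat' -> no (count: 0)
  'unfair' -> no (count: 0)
  'talk' -> no (count: 0)
  'unhappy' -> no (count: 0)
  'disobey' -> YES, starts with 'dis' (count: 1)
  'play' -> no (count: 1)
  'walk' -> no (count: 1)
  'dislike' -> YES, starts with 'dis' (count: 2)
  'rewrite' -> no (count: 2)
Total with prefix 'dis': 2

2


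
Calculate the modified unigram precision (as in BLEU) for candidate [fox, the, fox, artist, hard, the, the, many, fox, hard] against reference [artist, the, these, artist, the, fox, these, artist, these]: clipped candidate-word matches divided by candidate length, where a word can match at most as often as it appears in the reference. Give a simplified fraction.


Reference word counts: {'artist': 3, 'fox': 1, 'the': 2, 'these': 3}
Checking each candidate word (with clipping):
  'fox' -> in reference (ref count 1, used 1/1) -> match (matches: 1)
  'the' -> in reference (ref count 2, used 1/2) -> match (matches: 2)
  'fox' -> ref count 1 already used up (1/1) -> clipped, no match (matches: 2)
  'artist' -> in reference (ref count 3, used 1/3) -> match (matches: 3)
  'hard' -> not in reference -> no match (matches: 3)
  'the' -> in reference (ref count 2, used 2/2) -> match (matches: 4)
  'the' -> ref count 2 already used up (2/2) -> clipped, no match (matches: 4)
  'many' -> not in reference -> no match (matches: 4)
  'fox' -> ref count 1 already used up (1/1) -> clipped, no match (matches: 4)
  'hard' -> not in reference -> no match (matches: 4)
Clipped matches: 4, Candidate length: 10
Precision = 4/10 = 2/5

2/5


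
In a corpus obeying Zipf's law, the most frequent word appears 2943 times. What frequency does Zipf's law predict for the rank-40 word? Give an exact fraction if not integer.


Zipf's law: freq(rank) = f1 / rank
f1 = 2943, rank = 40
freq = 2943 / 40
GCD(2943, 40) = 1
Simplified: 2943/40

2943/40


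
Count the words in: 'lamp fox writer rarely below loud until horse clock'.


Counting words by splitting on spaces:
  Word 1: 'lamp'
  Word 2: 'fox'
  Word 3: 'writer'
  Word 4: 'rarely'
  Word 5: 'below'
  Word 6: 'loud'
  Word 7: 'until'
  Word 8: 'horse'
  Word 9: 'clock'
Total words: 9

9


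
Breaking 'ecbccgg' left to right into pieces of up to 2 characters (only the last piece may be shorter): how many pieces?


'ecbccgg' has 7 characters.
Chunking with max size 2:
  Chunk 1: 'ec' (positions 0-1)
  Chunk 2: 'bc' (positions 2-3)
  Chunk 3: 'cg' (positions 4-5)
  Chunk 4: 'g' (positions 6-6)
Total chunks: ceil(7 / 2) = 4

4


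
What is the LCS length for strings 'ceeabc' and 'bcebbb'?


DP table for LCS of 'ceeabc' and 'bcebbb':
       b  c  e  b  b  b
    0  0  0  0  0  0  0
  c 0  0  1  1  1  1  1
  e 0  0  1  2  2  2  2
  e 0  0  1  2  2  2  2
  a 0  0  1  2  2  2  2
  b 0  1  1  2  3  3  3
  c 0  1  2  2  3  3  3
LCS: 'ceb'
LCS length = 3

3


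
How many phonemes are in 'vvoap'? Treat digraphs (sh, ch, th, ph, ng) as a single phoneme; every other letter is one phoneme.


Parsing 'vvoap' greedily, digraphs first:
  'v' -> consonant phoneme (phonemes so far: 1)
  'v' -> consonant phoneme (phonemes so far: 2)
  'o' -> vowel phoneme (phonemes so far: 3)
  'a' -> vowel phoneme (phonemes so far: 4)
  'p' -> consonant phoneme (phonemes so far: 5)
Total phonemes: 5

5


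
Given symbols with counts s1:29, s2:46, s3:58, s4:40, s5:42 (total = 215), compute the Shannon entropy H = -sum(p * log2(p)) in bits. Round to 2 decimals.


Computing entropy H = -sum(p_i * log2(p_i)):
  s1: p = 29/215 = 0.1349, -p*log2(p) = 0.3898
  s2: p = 46/215 = 0.2140, -p*log2(p) = 0.4760
  s3: p = 58/215 = 0.2698, -p*log2(p) = 0.5099
  s4: p = 40/215 = 0.1860, -p*log2(p) = 0.4514
  s5: p = 42/215 = 0.1953, -p*log2(p) = 0.4602
H = sum of terms = 2.2873
Rounded to 2 decimals: 2.29

2.29


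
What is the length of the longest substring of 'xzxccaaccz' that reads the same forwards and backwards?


Scanning 'xzxccaaccz' for palindromic substrings.
Substring at positions 3-8: 'ccaacc'.
Check: reverse('ccaacc') = 'ccaacc' -> palindrome confirmed.
Neighbouring characters ('x' / 'z') break symmetry, so it cannot extend further.
No longer palindromic substring exists; longest length = 6

6


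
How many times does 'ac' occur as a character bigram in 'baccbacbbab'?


Scanning 'baccbacbbab' for bigram 'ac':
  Position 0: 'ba' -> no
  Position 1: 'ac' -> MATCH
  Position 2: 'cc' -> no
  Position 3: 'cb' -> no
  Position 4: 'ba' -> no
  Position 5: 'ac' -> MATCH
  Position 6: 'cb' -> no
  Position 7: 'bb' -> no
  Position 8: 'ba' -> no
  Position 9: 'ab' -> no
Total matches: 2

2


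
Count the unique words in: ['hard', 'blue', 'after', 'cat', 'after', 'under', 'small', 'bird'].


Listing all tokens and tracking unique types:
  Token 1: 'hard' -> NEW (unique so far: 1)
  Token 2: 'blue' -> NEW (unique so far: 2)
  Token 3: 'after' -> NEW (unique so far: 3)
  Token 4: 'cat' -> NEW (unique so far: 4)
  Token 5: 'after' -> duplicate (unique so far: 4)
  Token 6: 'under' -> NEW (unique so far: 5)
  Token 7: 'small' -> NEW (unique so far: 6)
  Token 8: 'bird' -> NEW (unique so far: 7)
Unique types: ('after', 'bird', 'blue', 'cat', 'hard', 'small', 'under')
Vocabulary size: 7

7


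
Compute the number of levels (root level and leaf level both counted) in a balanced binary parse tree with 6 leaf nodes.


In a balanced binary tree with n leaves the deepest leaf is ceil(log2(n)) edges below the root,
so counting node levels inclusive of root and leaves gives ceil(log2(n)) + 1 levels.
log2(6) = 2.5850
ceil(2.5850) = 3
levels = 3 + 1 = 4

4


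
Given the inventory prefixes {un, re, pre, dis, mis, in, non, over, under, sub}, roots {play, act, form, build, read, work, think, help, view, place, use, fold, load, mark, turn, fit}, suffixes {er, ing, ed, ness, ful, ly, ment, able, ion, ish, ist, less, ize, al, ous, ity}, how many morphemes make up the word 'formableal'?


Segmenting 'formableal' against the inventory:
  'form' -> root (morpheme 1)
  'able' -> suffix (morpheme 2)
  'al' -> suffix (morpheme 3)
Total morphemes: 3

3


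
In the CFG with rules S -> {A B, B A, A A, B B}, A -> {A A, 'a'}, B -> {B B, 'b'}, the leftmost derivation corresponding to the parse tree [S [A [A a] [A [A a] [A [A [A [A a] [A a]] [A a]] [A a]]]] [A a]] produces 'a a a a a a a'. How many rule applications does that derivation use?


Every bracketed nonterminal node [X ...] in the tree is produced by exactly one rule application.
Reading the tree off as a leftmost derivation:
  Step 1: S  =>  A A   (applied S -> A A)
  Step 2: A A  =>  A A A   (applied A -> A A)
  Step 3: A A A  =>  a A A   (applied A -> a)
  Step 4: a A A  =>  a A A A   (applied A -> A A)
  Step 5: a A A A  =>  a a A A   (applied A -> a)
  Step 6: a a A A  =>  a a A A A   (applied A -> A A)
  Step 7: a a A A A  =>  a a A A A A   (applied A -> A A)
  Step 8: a a A A A A  =>  a a A A A A A   (applied A -> A A)
  Step 9: a a A A A A A  =>  a a a A A A A   (applied A -> a)
  Step 10: a a a A A A A  =>  a a a a A A A   (applied A -> a)
  Step 11: a a a a A A A  =>  a a a a a A A   (applied A -> a)
  Step 12: a a a a a A A  =>  a a a a a a A   (applied A -> a)
  Step 13: a a a a a a A  =>  a a a a a a a   (applied A -> a)
Final yield: a a a a a a a
Total rewrite steps: 13

13


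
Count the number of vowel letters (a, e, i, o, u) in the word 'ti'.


Scanning each character of 'ti':
  Position 1: 't' -> consonant (running count: 0)
  Position 2: 'i' -> vowel (running count: 1)
Total vowels: 1

1


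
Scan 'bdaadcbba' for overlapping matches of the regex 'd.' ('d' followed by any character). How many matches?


Pattern: d. means 'd' followed by any character.
Scanning 'bdaadcbba' position-by-position:
  Pos 0: window 'bd' -> no
  Pos 1: window 'da' -> MATCH
  Pos 2: window 'aa' -> no
  Pos 3: window 'ad' -> no
  Pos 4: window 'dc' -> MATCH
  Pos 5: window 'cb' -> no
  Pos 6: window 'bb' -> no
  Pos 7: window 'ba' -> no
  Pos 8: window 'a' -> no
Total matches: 2

2


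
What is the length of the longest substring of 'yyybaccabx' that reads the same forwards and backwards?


Scanning 'yyybaccabx' for palindromic substrings.
Substring at positions 3-8: 'baccab'.
Check: reverse('baccab') = 'baccab' -> palindrome confirmed.
Neighbouring characters ('y' / 'x') break symmetry, so it cannot extend further.
No longer palindromic substring exists; longest length = 6

6


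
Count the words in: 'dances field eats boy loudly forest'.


Counting words by splitting on spaces:
  Word 1: 'dances'
  Word 2: 'field'
  Word 3: 'eats'
  Word 4: 'boy'
  Word 5: 'loudly'
  Word 6: 'forest'
Total words: 6

6


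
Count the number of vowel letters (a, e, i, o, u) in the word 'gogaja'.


Scanning each character of 'gogaja':
  Position 1: 'g' -> consonant (running count: 0)
  Position 2: 'o' -> vowel (running count: 1)
  Position 3: 'g' -> consonant (running count: 1)
  Position 4: 'a' -> vowel (running count: 2)
  Position 5: 'j' -> consonant (running count: 2)
  Position 6: 'a' -> vowel (running count: 3)
Total vowels: 3

3


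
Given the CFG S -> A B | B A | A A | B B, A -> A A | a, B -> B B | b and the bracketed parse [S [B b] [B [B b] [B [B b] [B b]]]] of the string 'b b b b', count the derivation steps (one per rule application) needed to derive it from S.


Every bracketed nonterminal node [X ...] in the tree is produced by exactly one rule application.
Reading the tree off as a leftmost derivation:
  Step 1: S  =>  B B   (applied S -> B B)
  Step 2: B B  =>  b B   (applied B -> b)
  Step 3: b B  =>  b B B   (applied B -> B B)
  Step 4: b B B  =>  b b B   (applied B -> b)
  Step 5: b b B  =>  b b B B   (applied B -> B B)
  Step 6: b b B B  =>  b b b B   (applied B -> b)
  Step 7: b b b B  =>  b b b b   (applied B -> b)
Final yield: b b b b
Total rewrite steps: 7

7


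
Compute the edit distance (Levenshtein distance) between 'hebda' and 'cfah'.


Building DP table for s1='hebda' (len 5) and s2='cfah' (len 4):
       c  f  a  h
    0  1  2  3  4
  h 1  1  2  3  3
  e 2  2  2  3  4
  b 3  3  3  3  4
  d 4  4  4  4  4
  a 5  5  5  4  5
Edit distance = dp[5][4] = 5

5


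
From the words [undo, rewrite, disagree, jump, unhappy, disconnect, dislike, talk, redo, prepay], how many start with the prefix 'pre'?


Checking each word for prefix 'pre':
  'undo' -> no (count: 0)
  'rewrite' -> no (count: 0)
  'disagree' -> no (count: 0)
  'jump' -> no (count: 0)
  'unhappy' -> no (count: 0)
  'disconnect' -> no (count: 0)
  'dislike' -> no (count: 0)
  'talk' -> no (count: 0)
  'redo' -> no (count: 0)
  'prepay' -> YES, starts with 'pre' (count: 1)
Total with prefix 'pre': 1

1


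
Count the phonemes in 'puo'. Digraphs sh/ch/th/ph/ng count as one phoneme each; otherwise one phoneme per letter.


Parsing 'puo' greedily, digraphs first:
  'p' -> consonant phoneme (phonemes so far: 1)
  'u' -> vowel phoneme (phonemes so far: 2)
  'o' -> vowel phoneme (phonemes so far: 3)
Total phonemes: 3

3


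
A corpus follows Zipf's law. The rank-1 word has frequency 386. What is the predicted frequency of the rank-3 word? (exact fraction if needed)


Zipf's law: freq(rank) = f1 / rank
f1 = 386, rank = 3
freq = 386 / 3
GCD(386, 3) = 1
Simplified: 386/3

386/3


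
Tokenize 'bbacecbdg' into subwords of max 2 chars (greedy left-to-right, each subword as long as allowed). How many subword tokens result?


'bbacecbdg' has 9 characters.
Chunking with max size 2:
  Chunk 1: 'bb' (positions 0-1)
  Chunk 2: 'ac' (positions 2-3)
  Chunk 3: 'ec' (positions 4-5)
  Chunk 4: 'bd' (positions 6-7)
  Chunk 5: 'g' (positions 8-8)
Total chunks: ceil(9 / 2) = 5

5


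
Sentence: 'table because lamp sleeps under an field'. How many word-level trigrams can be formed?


Word trigrams from [7] words:
  Trigram 1: (table because lamp)
  Trigram 2: (because lamp sleeps)
  Trigram 3: (lamp sleeps under)
  Trigram 4: (sleeps under an)
  Trigram 5: (under an field)
Total word trigrams: 7 - 2 = 5

5


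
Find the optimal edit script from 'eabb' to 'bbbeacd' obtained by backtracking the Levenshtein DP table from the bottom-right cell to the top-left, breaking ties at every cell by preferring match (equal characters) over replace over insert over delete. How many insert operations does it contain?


Edit distance = 5. Backtracking from cell (4, 7) with preference match > replace > insert > delete,
then listing the resulting alignment 'eabb' -> 'bbbeacd' left to right:
  Step 1: insert 'b' [insertion #1]
  Step 2: insert 'b' [insertion #2]
  Step 3: insert 'b' [insertion #3]
  Step 4: keep 'e'
  Step 5: keep 'a'
  Step 6: replace b->c
  Step 7: replace b->d
Total insertions: 3

3


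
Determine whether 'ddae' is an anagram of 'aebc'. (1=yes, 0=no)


Sort characters of 'ddae': 'adde'
Sort characters of 'aebc': 'abce'
Sorted forms differ -> they are NOT anagrams
Result: 0

0


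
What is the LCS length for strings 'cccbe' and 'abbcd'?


DP table for LCS of 'cccbe' and 'abbcd':
       a  b  b  c  d
    0  0  0  0  0  0
  c 0  0  0  0  1  1
  c 0  0  0  0  1  1
  c 0  0  0  0  1  1
  b 0  0  1  1  1  1
  e 0  0  1  1  1  1
LCS: 'c'
LCS length = 1

1


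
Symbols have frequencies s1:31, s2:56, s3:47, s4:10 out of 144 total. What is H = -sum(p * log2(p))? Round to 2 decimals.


Computing entropy H = -sum(p_i * log2(p_i)):
  s1: p = 31/144 = 0.2153, -p*log2(p) = 0.4770
  s2: p = 56/144 = 0.3889, -p*log2(p) = 0.5299
  s3: p = 47/144 = 0.3264, -p*log2(p) = 0.5272
  s4: p = 10/144 = 0.0694, -p*log2(p) = 0.2672
H = sum of terms = 1.8013
Rounded to 2 decimals: 1.80

1.80


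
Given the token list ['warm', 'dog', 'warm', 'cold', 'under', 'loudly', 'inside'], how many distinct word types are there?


Listing all tokens and tracking unique types:
  Token 1: 'warm' -> NEW (unique so far: 1)
  Token 2: 'dog' -> NEW (unique so far: 2)
  Token 3: 'warm' -> duplicate (unique so far: 2)
  Token 4: 'cold' -> NEW (unique so far: 3)
  Token 5: 'under' -> NEW (unique so far: 4)
  Token 6: 'loudly' -> NEW (unique so far: 5)
  Token 7: 'inside' -> NEW (unique so far: 6)
Unique types: ('cold', 'dog', 'inside', 'loudly', 'under', 'warm')
Vocabulary size: 6

6


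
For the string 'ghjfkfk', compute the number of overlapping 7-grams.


String 'ghjfkfk' has length L = 7.
Number of overlapping n-grams = L - n + 1
Substituting: 7 - 7 + 1 = 1

1


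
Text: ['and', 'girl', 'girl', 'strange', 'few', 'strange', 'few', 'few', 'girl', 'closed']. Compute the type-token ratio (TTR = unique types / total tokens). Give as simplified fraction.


Tokens: 10
Unique types: ('and', 'closed', 'few', 'girl', 'strange') = 5
TTR = 5/10
Simplify: divide both by 5 -> 1/2
TTR = 1/2

1/2


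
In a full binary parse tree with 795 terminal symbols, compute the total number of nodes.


Leaf nodes (terminals): 795
Internal nodes = n - 1 = 795 - 1 = 794
Total = leaves + internal = 795 + 794 = 1589

1589


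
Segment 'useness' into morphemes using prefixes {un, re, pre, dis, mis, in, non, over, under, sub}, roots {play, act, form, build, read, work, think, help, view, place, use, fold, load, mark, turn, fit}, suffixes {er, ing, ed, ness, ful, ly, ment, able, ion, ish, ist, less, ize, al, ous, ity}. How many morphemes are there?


Segmenting 'useness' against the inventory:
  'use' -> root (morpheme 1)
  'ness' -> suffix (morpheme 2)
Total morphemes: 2

2


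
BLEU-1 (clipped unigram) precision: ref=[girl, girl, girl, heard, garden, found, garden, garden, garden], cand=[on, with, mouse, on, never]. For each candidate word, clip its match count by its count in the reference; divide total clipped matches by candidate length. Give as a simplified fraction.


Reference word counts: {'found': 1, 'garden': 4, 'girl': 3, 'heard': 1}
Checking each candidate word (with clipping):
  'on' -> not in reference -> no match (matches: 0)
  'with' -> not in reference -> no match (matches: 0)
  'mouse' -> not in reference -> no match (matches: 0)
  'on' -> not in reference -> no match (matches: 0)
  'never' -> not in reference -> no match (matches: 0)
Clipped matches: 0, Candidate length: 5
Precision = 0/5 = 0

0


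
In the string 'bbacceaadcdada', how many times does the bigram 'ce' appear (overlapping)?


Scanning 'bbacceaadcdada' for bigram 'ce':
  Position 0: 'bb' -> no
  Position 1: 'ba' -> no
  Position 2: 'ac' -> no
  Position 3: 'cc' -> no
  Position 4: 'ce' -> MATCH
  Position 5: 'ea' -> no
  Position 6: 'aa' -> no
  Position 7: 'ad' -> no
  Position 8: 'dc' -> no
  Position 9: 'cd' -> no
  Position 10: 'da' -> no
  Position 11: 'ad' -> no
  Position 12: 'da' -> no
Total matches: 1

1


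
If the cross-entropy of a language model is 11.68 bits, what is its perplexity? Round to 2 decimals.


Perplexity formula: PP = 2^H
H = 11.68
PP = 2^11.68
Decompose: 2^11.68 = 2^11 * 2^0.68
2^11 = 2048, 2^0.68 ~ 1.6021398
PP ~ 2048 * 1.6021398 = 3281.1823104
Rounded to 2 decimals: 3281.18

3281.18


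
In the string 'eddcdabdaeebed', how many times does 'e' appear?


Scanning 'eddcdabdaeebed' for 'e':
  Position 0: 'e' -> MATCH (count: 1)
  Position 9: 'e' -> MATCH (count: 2)
  Position 10: 'e' -> MATCH (count: 3)
  Position 12: 'e' -> MATCH (count: 4)
Total occurrences of 'e': 4

4


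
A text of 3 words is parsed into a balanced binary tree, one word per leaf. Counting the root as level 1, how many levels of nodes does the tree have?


In a balanced binary tree with n leaves the deepest leaf is ceil(log2(n)) edges below the root,
so counting node levels inclusive of root and leaves gives ceil(log2(n)) + 1 levels.
log2(3) = 1.5850
ceil(1.5850) = 2
levels = 2 + 1 = 3

3


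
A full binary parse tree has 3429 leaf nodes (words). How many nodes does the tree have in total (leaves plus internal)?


Leaf nodes (terminals): 3429
Internal nodes = n - 1 = 3429 - 1 = 3428
Total = leaves + internal = 3429 + 3428 = 6857

6857


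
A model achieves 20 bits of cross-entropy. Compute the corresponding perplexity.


Perplexity formula: PP = 2^H
H = 20
PP = 2^20
PP = 2^20 = 1048576

1048576


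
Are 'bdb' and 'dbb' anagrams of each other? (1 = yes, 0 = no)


Sort characters of 'bdb': 'bbd'
Sort characters of 'dbb': 'bbd'
Sorted forms match -> they ARE anagrams
Result: 1

1


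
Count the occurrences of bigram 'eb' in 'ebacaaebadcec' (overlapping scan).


Scanning 'ebacaaebadcec' for bigram 'eb':
  Position 0: 'eb' -> MATCH
  Position 1: 'ba' -> no
  Position 2: 'ac' -> no
  Position 3: 'ca' -> no
  Position 4: 'aa' -> no
  Position 5: 'ae' -> no
  Position 6: 'eb' -> MATCH
  Position 7: 'ba' -> no
  Position 8: 'ad' -> no
  Position 9: 'dc' -> no
  Position 10: 'ce' -> no
  Position 11: 'ec' -> no
Total matches: 2

2


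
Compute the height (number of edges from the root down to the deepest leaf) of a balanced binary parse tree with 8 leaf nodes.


In a balanced binary tree with n leaves the deepest leaf is ceil(log2(n)) edges below the root.
log2(8) = 3.0000
ceil(3.0000) = 3
height (edges) = 3

3


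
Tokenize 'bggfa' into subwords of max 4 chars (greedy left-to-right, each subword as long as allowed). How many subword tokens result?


'bggfa' has 5 characters.
Chunking with max size 4:
  Chunk 1: 'bggf' (positions 0-3)
  Chunk 2: 'a' (positions 4-4)
Total chunks: ceil(5 / 4) = 2

2


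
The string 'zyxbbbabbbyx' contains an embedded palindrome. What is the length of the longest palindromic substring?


Scanning 'zyxbbbabbbyx' for palindromic substrings.
Substring at positions 3-9: 'bbbabbb'.
Check: reverse('bbbabbb') = 'bbbabbb' -> palindrome confirmed.
Neighbouring characters ('x' / 'y') break symmetry, so it cannot extend further.
No longer palindromic substring exists; longest length = 7

7


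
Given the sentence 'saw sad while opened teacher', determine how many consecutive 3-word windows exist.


Word trigrams from [5] words:
  Trigram 1: (saw sad while)
  Trigram 2: (sad while opened)
  Trigram 3: (while opened teacher)
Total word trigrams: 5 - 2 = 3

3


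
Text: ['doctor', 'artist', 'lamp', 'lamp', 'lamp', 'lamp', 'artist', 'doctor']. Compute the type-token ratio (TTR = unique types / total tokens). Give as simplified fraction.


Tokens: 8
Unique types: ('artist', 'doctor', 'lamp') = 3
TTR = 3/8
Already in lowest terms.

3/8


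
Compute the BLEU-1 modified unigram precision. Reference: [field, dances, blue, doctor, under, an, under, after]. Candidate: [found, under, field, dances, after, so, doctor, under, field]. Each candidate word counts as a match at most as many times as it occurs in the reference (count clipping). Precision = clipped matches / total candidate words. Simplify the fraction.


Reference word counts: {'after': 1, 'an': 1, 'blue': 1, 'dances': 1, 'doctor': 1, 'field': 1, 'under': 2}
Checking each candidate word (with clipping):
  'found' -> not in reference -> no match (matches: 0)
  'under' -> in reference (ref count 2, used 1/2) -> match (matches: 1)
  'field' -> in reference (ref count 1, used 1/1) -> match (matches: 2)
  'dances' -> in reference (ref count 1, used 1/1) -> match (matches: 3)
  'after' -> in reference (ref count 1, used 1/1) -> match (matches: 4)
  'so' -> not in reference -> no match (matches: 4)
  'doctor' -> in reference (ref count 1, used 1/1) -> match (matches: 5)
  'under' -> in reference (ref count 2, used 2/2) -> match (matches: 6)
  'field' -> ref count 1 already used up (1/1) -> clipped, no match (matches: 6)
Clipped matches: 6, Candidate length: 9
Precision = 6/9 = 2/3

2/3


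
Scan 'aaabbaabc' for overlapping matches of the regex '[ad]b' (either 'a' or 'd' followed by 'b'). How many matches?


Pattern: [ad]b means either 'a' or 'd' followed by 'b'.
Scanning 'aaabbaabc' position-by-position:
  Pos 0: window 'aa' -> no
  Pos 1: window 'aa' -> no
  Pos 2: window 'ab' -> MATCH
  Pos 3: window 'bb' -> no
  Pos 4: window 'ba' -> no
  Pos 5: window 'aa' -> no
  Pos 6: window 'ab' -> MATCH
  Pos 7: window 'bc' -> no
  Pos 8: window 'c' -> no
Total matches: 2

2


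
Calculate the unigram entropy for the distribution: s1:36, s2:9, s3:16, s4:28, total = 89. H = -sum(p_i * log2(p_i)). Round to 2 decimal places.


Computing entropy H = -sum(p_i * log2(p_i)):
  s1: p = 36/89 = 0.4045, -p*log2(p) = 0.5282
  s2: p = 9/89 = 0.1011, -p*log2(p) = 0.3343
  s3: p = 16/89 = 0.1798, -p*log2(p) = 0.4451
  s4: p = 28/89 = 0.3146, -p*log2(p) = 0.5249
H = sum of terms = 1.8325
Rounded to 2 decimals: 1.83

1.83


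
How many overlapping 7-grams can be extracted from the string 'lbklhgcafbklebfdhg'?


String 'lbklhgcafbklebfdhg' has length L = 18.
Number of overlapping n-grams = L - n + 1
Substituting: 18 - 7 + 1 = 12

12


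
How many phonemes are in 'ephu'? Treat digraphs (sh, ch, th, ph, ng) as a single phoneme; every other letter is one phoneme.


Parsing 'ephu' greedily, digraphs first:
  'e' -> vowel phoneme (phonemes so far: 1)
  'ph' -> digraph (1 consonant phoneme) (phonemes so far: 2)
  'u' -> vowel phoneme (phonemes so far: 3)
Total phonemes: 3

3


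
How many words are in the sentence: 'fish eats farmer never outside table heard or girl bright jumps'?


Counting words by splitting on spaces:
  Word 1: 'fish'
  Word 2: 'eats'
  Word 3: 'farmer'
  Word 4: 'never'
  Word 5: 'outside'
  Word 6: 'table'
  Word 7: 'heard'
  Word 8: 'or'
  Word 9: 'girl'
  Word 10: 'bright'
  Word 11: 'jumps'
Total words: 11

11


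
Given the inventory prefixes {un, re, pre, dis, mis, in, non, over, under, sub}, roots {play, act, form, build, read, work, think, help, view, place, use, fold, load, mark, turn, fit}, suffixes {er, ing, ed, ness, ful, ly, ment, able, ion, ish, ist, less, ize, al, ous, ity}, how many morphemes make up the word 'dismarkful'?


Segmenting 'dismarkful' against the inventory:
  'dis' -> prefix (morpheme 1)
  'mark' -> root (morpheme 2)
  'ful' -> suffix (morpheme 3)
Total morphemes: 3

3


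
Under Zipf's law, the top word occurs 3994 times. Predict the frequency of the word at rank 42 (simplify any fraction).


Zipf's law: freq(rank) = f1 / rank
f1 = 3994, rank = 42
freq = 3994 / 42
GCD(3994, 42) = 2
Simplified: 1997/21

1997/21
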